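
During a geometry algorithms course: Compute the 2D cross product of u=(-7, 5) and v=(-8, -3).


u x v = u_x*v_y - u_y*v_x = (-7)*(-3) - 5*(-8)
= 21 - (-40) = 61

61


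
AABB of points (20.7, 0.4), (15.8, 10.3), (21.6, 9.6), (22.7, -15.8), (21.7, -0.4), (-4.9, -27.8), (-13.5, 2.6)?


x range: [-13.5, 22.7]
y range: [-27.8, 10.3]
Bounding box: (-13.5,-27.8) to (22.7,10.3)

(-13.5,-27.8) to (22.7,10.3)


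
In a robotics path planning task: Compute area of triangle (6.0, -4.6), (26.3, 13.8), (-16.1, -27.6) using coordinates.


Area = |x_A(y_B-y_C) + x_B(y_C-y_A) + x_C(y_A-y_B)|/2
= |248.4 + (-604.9) + 296.24|/2
= 60.26/2 = 30.13

30.13


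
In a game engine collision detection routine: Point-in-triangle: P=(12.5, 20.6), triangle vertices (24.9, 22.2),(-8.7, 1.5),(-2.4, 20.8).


Cross products: AB x AP = -202.92, BC x BP = -288.83, CA x CP = -26.32
All same sign? yes

Yes, inside


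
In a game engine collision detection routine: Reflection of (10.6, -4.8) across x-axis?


Reflection over x-axis: (x,y) -> (x,-y)
(10.6, -4.8) -> (10.6, 4.8)

(10.6, 4.8)


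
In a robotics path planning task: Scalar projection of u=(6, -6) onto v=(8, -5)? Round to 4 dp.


u.v = 78, |v| = sqrt(89) = 9.434
Scalar projection = u.v / |v| = 78 / sqrt(89) = 8.268

8.268


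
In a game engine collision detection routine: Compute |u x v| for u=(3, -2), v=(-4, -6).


|u x v| = |3*(-6) - (-2)*(-4)|
= |(-18) - 8| = 26

26


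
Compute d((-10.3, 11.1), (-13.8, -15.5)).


dx=-3.5, dy=-26.6
d^2 = (-3.5)^2 + (-26.6)^2 = 719.81
d = sqrt(719.81) = 26.8293

26.8293


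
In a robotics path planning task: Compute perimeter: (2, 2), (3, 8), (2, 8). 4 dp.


Sides: (2, 2)->(3, 8): sqrt(37) = 6.082763, (3, 8)->(2, 8): sqrt(1) = 1, (2, 8)->(2, 2): sqrt(36) = 6
Sum = 13.082763
Perimeter = 13.0828

13.0828


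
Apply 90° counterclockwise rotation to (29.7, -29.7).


90° CCW: (x,y) -> (-y, x)
(29.7,-29.7) -> (29.7, 29.7)

(29.7, 29.7)


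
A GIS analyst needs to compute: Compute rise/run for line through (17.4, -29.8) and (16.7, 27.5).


slope = (y2-y1)/(x2-x1) = (27.5-(-29.8))/(16.7-17.4) = 57.3/(-0.7) = -81.8571

-81.8571


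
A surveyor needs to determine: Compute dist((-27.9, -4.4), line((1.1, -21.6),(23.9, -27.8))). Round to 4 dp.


|cross product| = 212.36
|line direction| = sqrt(558.28) = 23.6279
Distance = 212.36/sqrt(558.28) = 8.9877

8.9877


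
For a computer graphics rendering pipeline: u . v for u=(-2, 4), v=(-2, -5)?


u . v = u_x*v_x + u_y*v_y = (-2)*(-2) + 4*(-5)
= 4 + (-20) = -16

-16


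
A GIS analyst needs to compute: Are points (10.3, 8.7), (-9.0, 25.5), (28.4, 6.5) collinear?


Cross product: ((-9)-10.3)*(6.5-8.7) - (25.5-8.7)*(28.4-10.3)
= -261.62

No, not collinear


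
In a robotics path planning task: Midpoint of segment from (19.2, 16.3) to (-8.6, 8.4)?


M = ((19.2+(-8.6))/2, (16.3+8.4)/2)
= (5.3, 12.35)

(5.3, 12.35)


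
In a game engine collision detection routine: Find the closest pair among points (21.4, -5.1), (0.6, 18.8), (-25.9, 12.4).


d(P0,P1) = 31.6836, d(P0,P2) = 50.4335, d(P1,P2) = 27.2619
Closest: P1 and P2

Closest pair: (0.6, 18.8) and (-25.9, 12.4), distance = 27.2619


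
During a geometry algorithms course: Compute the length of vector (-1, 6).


|u| = sqrt((-1)^2 + 6^2) = sqrt(37) = 6.0828

6.0828


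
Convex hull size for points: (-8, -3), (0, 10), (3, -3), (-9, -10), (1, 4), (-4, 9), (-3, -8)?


Convex hull vertices (CCW): (-9, -10), (-3, -8), (3, -3), (0, 10), (-4, 9), (-8, -3)
Count = 6

6


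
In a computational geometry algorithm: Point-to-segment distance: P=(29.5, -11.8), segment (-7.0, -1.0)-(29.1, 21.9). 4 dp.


Project P onto AB: t = 0.5856 (clamped to [0,1])
Closest point on segment: (14.1417, 12.4112)
Distance: 28.6716

28.6716


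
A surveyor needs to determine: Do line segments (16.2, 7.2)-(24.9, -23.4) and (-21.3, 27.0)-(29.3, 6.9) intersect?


Cross products: d1=-248.13, d2=-1621.62, d3=-975.24, d4=398.25
d1*d2 < 0 and d3*d4 < 0? no

No, they don't intersect


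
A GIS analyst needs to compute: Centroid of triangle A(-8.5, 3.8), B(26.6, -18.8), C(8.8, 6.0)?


Centroid = ((x_A+x_B+x_C)/3, (y_A+y_B+y_C)/3)
= (((-8.5)+26.6+8.8)/3, (3.8+(-18.8)+6)/3)
= (8.9667, -3)

(8.9667, -3)


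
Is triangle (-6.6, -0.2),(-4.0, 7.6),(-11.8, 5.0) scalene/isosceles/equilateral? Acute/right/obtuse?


Side lengths squared: AB^2=67.6, BC^2=67.6, CA^2=54.08
Sorted: [54.08, 67.6, 67.6]
By sides: Isosceles, By angles: Acute

Isosceles, Acute


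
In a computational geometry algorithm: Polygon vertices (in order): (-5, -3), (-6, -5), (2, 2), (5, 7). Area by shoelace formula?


Shoelace sum: ((-5)*(-5) - (-6)*(-3)) + ((-6)*2 - 2*(-5)) + (2*7 - 5*2) + (5*(-3) - (-5)*7)
= 29
Area = |29|/2 = 14.5

14.5


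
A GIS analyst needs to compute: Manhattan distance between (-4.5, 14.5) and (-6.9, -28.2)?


|(-4.5)-(-6.9)| + |14.5-(-28.2)| = 2.4 + 42.7 = 45.1

45.1


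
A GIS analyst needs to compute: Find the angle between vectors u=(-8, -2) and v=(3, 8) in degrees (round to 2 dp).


u.v = -40, |u| = sqrt(68) = 8.2462, |v| = sqrt(73) = 8.544
cos(theta) = u.v/(|u||v|) = -40/sqrt(4964) = -0.567733
theta = acos(-0.567733) = 124.59 degrees

124.59 degrees


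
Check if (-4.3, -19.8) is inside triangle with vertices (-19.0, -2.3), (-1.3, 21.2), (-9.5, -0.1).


Cross products: AB x AP = -655.2, BC x BP = 272.3, CA x CP = 198.59
All same sign? no

No, outside


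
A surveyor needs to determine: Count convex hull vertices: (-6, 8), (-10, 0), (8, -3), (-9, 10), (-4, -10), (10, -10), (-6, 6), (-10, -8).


Convex hull vertices (CCW): (-10, -8), (-4, -10), (10, -10), (8, -3), (-6, 8), (-9, 10), (-10, 0)
Count = 7

7


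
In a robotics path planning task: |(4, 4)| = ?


|u| = sqrt(4^2 + 4^2) = sqrt(32) = 5.6569

5.6569


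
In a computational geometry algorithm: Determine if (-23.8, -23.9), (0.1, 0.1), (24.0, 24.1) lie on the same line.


Cross product: (0.1-(-23.8))*(24.1-(-23.9)) - (0.1-(-23.9))*(24-(-23.8))
= 0

Yes, collinear


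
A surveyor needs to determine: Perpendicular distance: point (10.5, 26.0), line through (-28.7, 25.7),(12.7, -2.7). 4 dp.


|cross product| = 1125.7
|line direction| = sqrt(2520.52) = 50.2048
Distance = 1125.7/sqrt(2520.52) = 22.4222

22.4222


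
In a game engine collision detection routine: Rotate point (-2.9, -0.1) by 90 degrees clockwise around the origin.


90° CW: (x,y) -> (y, -x)
(-2.9,-0.1) -> (-0.1, 2.9)

(-0.1, 2.9)


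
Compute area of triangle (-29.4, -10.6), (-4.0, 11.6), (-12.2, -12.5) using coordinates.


Area = |x_A(y_B-y_C) + x_B(y_C-y_A) + x_C(y_A-y_B)|/2
= |(-708.54) + 7.6 + 270.84|/2
= 430.1/2 = 215.05

215.05


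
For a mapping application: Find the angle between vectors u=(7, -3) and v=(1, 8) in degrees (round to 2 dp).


u.v = -17, |u| = sqrt(58) = 7.6158, |v| = sqrt(65) = 8.0623
cos(theta) = u.v/(|u||v|) = -17/sqrt(3770) = -0.276871
theta = acos(-0.276871) = 106.07 degrees

106.07 degrees


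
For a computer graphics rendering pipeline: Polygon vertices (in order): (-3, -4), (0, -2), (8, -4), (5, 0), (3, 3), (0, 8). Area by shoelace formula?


Shoelace sum: ((-3)*(-2) - 0*(-4)) + (0*(-4) - 8*(-2)) + (8*0 - 5*(-4)) + (5*3 - 3*0) + (3*8 - 0*3) + (0*(-4) - (-3)*8)
= 105
Area = |105|/2 = 52.5

52.5


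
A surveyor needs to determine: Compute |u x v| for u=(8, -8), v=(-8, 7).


|u x v| = |8*7 - (-8)*(-8)|
= |56 - 64| = 8

8


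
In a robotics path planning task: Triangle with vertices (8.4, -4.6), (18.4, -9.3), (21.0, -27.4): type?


Side lengths squared: AB^2=122.09, BC^2=334.37, CA^2=678.6
Sorted: [122.09, 334.37, 678.6]
By sides: Scalene, By angles: Obtuse

Scalene, Obtuse


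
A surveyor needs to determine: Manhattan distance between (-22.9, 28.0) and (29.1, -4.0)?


|(-22.9)-29.1| + |28-(-4)| = 52 + 32 = 84

84


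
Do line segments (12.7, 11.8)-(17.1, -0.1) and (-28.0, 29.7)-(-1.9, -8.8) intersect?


Cross products: d1=1099.76, d2=958.57, d3=-405.57, d4=-264.38
d1*d2 < 0 and d3*d4 < 0? no

No, they don't intersect


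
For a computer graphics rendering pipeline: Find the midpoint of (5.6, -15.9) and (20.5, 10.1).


M = ((5.6+20.5)/2, ((-15.9)+10.1)/2)
= (13.05, -2.9)

(13.05, -2.9)


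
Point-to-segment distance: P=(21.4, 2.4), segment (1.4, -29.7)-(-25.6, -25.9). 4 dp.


Project P onto AB: t = 0 (clamped to [0,1])
Closest point on segment: (1.4, -29.7)
Distance: 37.8208

37.8208


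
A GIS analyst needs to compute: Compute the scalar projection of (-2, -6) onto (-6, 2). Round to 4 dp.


u.v = 0, |v| = sqrt(40) = 6.3246
Scalar projection = u.v / |v| = 0 / sqrt(40) = 0

0


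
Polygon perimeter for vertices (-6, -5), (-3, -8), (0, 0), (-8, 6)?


Sides: (-6, -5)->(-3, -8): sqrt(18) = 4.242641, (-3, -8)->(0, 0): sqrt(73) = 8.544004, (0, 0)->(-8, 6): sqrt(100) = 10, (-8, 6)->(-6, -5): sqrt(125) = 11.18034
Sum = 33.966985
Perimeter = 33.967

33.967


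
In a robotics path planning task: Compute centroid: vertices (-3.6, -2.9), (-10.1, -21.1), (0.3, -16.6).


Centroid = ((x_A+x_B+x_C)/3, (y_A+y_B+y_C)/3)
= (((-3.6)+(-10.1)+0.3)/3, ((-2.9)+(-21.1)+(-16.6))/3)
= (-4.4667, -13.5333)

(-4.4667, -13.5333)


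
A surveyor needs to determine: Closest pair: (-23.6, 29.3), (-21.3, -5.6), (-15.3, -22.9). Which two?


d(P0,P1) = 34.9757, d(P0,P2) = 52.8557, d(P1,P2) = 18.3109
Closest: P1 and P2

Closest pair: (-21.3, -5.6) and (-15.3, -22.9), distance = 18.3109


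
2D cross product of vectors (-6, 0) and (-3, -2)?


u x v = u_x*v_y - u_y*v_x = (-6)*(-2) - 0*(-3)
= 12 - 0 = 12

12


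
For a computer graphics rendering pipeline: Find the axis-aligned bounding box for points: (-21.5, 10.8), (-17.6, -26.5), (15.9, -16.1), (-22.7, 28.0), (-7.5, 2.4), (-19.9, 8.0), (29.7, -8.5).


x range: [-22.7, 29.7]
y range: [-26.5, 28]
Bounding box: (-22.7,-26.5) to (29.7,28)

(-22.7,-26.5) to (29.7,28)


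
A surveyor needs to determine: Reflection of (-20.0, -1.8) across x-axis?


Reflection over x-axis: (x,y) -> (x,-y)
(-20, -1.8) -> (-20, 1.8)

(-20, 1.8)


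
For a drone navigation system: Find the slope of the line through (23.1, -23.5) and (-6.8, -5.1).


slope = (y2-y1)/(x2-x1) = ((-5.1)-(-23.5))/((-6.8)-23.1) = 18.4/(-29.9) = -0.6154

-0.6154


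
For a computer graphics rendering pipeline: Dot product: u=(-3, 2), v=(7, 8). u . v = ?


u . v = u_x*v_x + u_y*v_y = (-3)*7 + 2*8
= (-21) + 16 = -5

-5


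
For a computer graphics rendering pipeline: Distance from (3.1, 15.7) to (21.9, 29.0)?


dx=18.8, dy=13.3
d^2 = 18.8^2 + 13.3^2 = 530.33
d = sqrt(530.33) = 23.0289

23.0289


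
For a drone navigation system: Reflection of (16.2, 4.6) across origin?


Reflection over origin: (x,y) -> (-x,-y)
(16.2, 4.6) -> (-16.2, -4.6)

(-16.2, -4.6)


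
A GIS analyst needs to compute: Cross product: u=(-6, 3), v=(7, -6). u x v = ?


u x v = u_x*v_y - u_y*v_x = (-6)*(-6) - 3*7
= 36 - 21 = 15

15


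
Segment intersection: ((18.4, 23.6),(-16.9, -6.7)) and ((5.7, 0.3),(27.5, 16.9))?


Cross products: d1=297.12, d2=222.56, d3=437.68, d4=512.24
d1*d2 < 0 and d3*d4 < 0? no

No, they don't intersect


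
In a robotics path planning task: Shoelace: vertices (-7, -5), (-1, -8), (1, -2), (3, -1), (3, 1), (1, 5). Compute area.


Shoelace sum: ((-7)*(-8) - (-1)*(-5)) + ((-1)*(-2) - 1*(-8)) + (1*(-1) - 3*(-2)) + (3*1 - 3*(-1)) + (3*5 - 1*1) + (1*(-5) - (-7)*5)
= 116
Area = |116|/2 = 58

58


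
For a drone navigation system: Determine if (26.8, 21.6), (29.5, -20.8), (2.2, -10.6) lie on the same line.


Cross product: (29.5-26.8)*((-10.6)-21.6) - ((-20.8)-21.6)*(2.2-26.8)
= -1129.98

No, not collinear


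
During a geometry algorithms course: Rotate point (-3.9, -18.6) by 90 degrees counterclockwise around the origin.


90° CCW: (x,y) -> (-y, x)
(-3.9,-18.6) -> (18.6, -3.9)

(18.6, -3.9)


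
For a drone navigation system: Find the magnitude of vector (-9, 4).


|u| = sqrt((-9)^2 + 4^2) = sqrt(97) = 9.8489

9.8489


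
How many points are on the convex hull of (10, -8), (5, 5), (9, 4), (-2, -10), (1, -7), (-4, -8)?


Convex hull vertices (CCW): (-4, -8), (-2, -10), (10, -8), (9, 4), (5, 5)
Count = 5

5


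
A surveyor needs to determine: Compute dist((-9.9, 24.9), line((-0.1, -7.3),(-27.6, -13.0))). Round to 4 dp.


|cross product| = 941.36
|line direction| = sqrt(788.74) = 28.0845
Distance = 941.36/sqrt(788.74) = 33.5188

33.5188


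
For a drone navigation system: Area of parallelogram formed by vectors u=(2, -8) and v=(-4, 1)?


|u x v| = |2*1 - (-8)*(-4)|
= |2 - 32| = 30

30


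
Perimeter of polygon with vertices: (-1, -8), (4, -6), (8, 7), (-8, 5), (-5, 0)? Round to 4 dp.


Sides: (-1, -8)->(4, -6): sqrt(29) = 5.385165, (4, -6)->(8, 7): sqrt(185) = 13.601471, (8, 7)->(-8, 5): sqrt(260) = 16.124515, (-8, 5)->(-5, 0): sqrt(34) = 5.830952, (-5, 0)->(-1, -8): sqrt(80) = 8.944272
Sum = 49.886375
Perimeter = 49.8864

49.8864


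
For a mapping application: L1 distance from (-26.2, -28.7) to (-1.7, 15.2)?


|(-26.2)-(-1.7)| + |(-28.7)-15.2| = 24.5 + 43.9 = 68.4

68.4


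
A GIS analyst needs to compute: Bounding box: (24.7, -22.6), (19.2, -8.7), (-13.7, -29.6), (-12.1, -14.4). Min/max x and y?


x range: [-13.7, 24.7]
y range: [-29.6, -8.7]
Bounding box: (-13.7,-29.6) to (24.7,-8.7)

(-13.7,-29.6) to (24.7,-8.7)


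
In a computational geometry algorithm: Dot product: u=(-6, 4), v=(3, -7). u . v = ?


u . v = u_x*v_x + u_y*v_y = (-6)*3 + 4*(-7)
= (-18) + (-28) = -46

-46


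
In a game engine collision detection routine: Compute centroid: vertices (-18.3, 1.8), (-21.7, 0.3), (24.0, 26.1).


Centroid = ((x_A+x_B+x_C)/3, (y_A+y_B+y_C)/3)
= (((-18.3)+(-21.7)+24)/3, (1.8+0.3+26.1)/3)
= (-5.3333, 9.4)

(-5.3333, 9.4)


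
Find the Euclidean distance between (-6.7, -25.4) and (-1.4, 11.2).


dx=5.3, dy=36.6
d^2 = 5.3^2 + 36.6^2 = 1367.65
d = sqrt(1367.65) = 36.9818

36.9818


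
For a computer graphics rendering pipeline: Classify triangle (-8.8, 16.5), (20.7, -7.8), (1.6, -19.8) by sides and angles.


Side lengths squared: AB^2=1460.74, BC^2=508.81, CA^2=1425.85
Sorted: [508.81, 1425.85, 1460.74]
By sides: Scalene, By angles: Acute

Scalene, Acute


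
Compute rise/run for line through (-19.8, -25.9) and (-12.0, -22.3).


slope = (y2-y1)/(x2-x1) = ((-22.3)-(-25.9))/((-12)-(-19.8)) = 3.6/7.8 = 0.4615

0.4615


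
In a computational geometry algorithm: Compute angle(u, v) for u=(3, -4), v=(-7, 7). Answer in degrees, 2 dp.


u.v = -49, |u| = sqrt(25) = 5, |v| = sqrt(98) = 9.8995
cos(theta) = u.v/(|u||v|) = -49/sqrt(2450) = -0.989949
theta = acos(-0.989949) = 171.87 degrees

171.87 degrees


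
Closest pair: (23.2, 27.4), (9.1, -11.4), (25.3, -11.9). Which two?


d(P0,P1) = 41.2826, d(P0,P2) = 39.3561, d(P1,P2) = 16.2077
Closest: P1 and P2

Closest pair: (9.1, -11.4) and (25.3, -11.9), distance = 16.2077


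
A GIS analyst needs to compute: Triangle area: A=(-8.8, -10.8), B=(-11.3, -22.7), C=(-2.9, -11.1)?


Area = |x_A(y_B-y_C) + x_B(y_C-y_A) + x_C(y_A-y_B)|/2
= |102.08 + 3.39 + (-34.51)|/2
= 70.96/2 = 35.48

35.48


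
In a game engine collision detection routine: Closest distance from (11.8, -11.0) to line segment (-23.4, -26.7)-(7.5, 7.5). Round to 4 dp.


Project P onto AB: t = 0.7647 (clamped to [0,1])
Closest point on segment: (0.23, -0.5464)
Distance: 15.593

15.593


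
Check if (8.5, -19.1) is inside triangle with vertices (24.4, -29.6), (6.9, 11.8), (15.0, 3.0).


Cross products: AB x AP = 474.51, BC x BP = -236.21, CA x CP = -419.64
All same sign? no

No, outside


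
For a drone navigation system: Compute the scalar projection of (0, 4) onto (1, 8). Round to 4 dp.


u.v = 32, |v| = sqrt(65) = 8.0623
Scalar projection = u.v / |v| = 32 / sqrt(65) = 3.9691

3.9691


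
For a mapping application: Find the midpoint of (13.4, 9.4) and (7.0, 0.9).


M = ((13.4+7)/2, (9.4+0.9)/2)
= (10.2, 5.15)

(10.2, 5.15)


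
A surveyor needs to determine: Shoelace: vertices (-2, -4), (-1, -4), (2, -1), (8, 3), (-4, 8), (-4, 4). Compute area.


Shoelace sum: ((-2)*(-4) - (-1)*(-4)) + ((-1)*(-1) - 2*(-4)) + (2*3 - 8*(-1)) + (8*8 - (-4)*3) + ((-4)*4 - (-4)*8) + ((-4)*(-4) - (-2)*4)
= 143
Area = |143|/2 = 71.5

71.5


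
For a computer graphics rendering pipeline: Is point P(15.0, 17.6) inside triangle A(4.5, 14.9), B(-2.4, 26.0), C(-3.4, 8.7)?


Cross products: AB x AP = -135.18, BC x BP = 309.42, CA x CP = -43.77
All same sign? no

No, outside


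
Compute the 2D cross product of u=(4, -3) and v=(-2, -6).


u x v = u_x*v_y - u_y*v_x = 4*(-6) - (-3)*(-2)
= (-24) - 6 = -30

-30


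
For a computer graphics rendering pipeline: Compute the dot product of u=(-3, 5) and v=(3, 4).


u . v = u_x*v_x + u_y*v_y = (-3)*3 + 5*4
= (-9) + 20 = 11

11


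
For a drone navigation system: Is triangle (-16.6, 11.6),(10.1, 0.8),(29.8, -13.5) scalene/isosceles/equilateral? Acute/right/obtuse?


Side lengths squared: AB^2=829.53, BC^2=592.58, CA^2=2782.97
Sorted: [592.58, 829.53, 2782.97]
By sides: Scalene, By angles: Obtuse

Scalene, Obtuse


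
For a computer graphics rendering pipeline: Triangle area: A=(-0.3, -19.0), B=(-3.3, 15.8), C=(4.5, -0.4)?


Area = |x_A(y_B-y_C) + x_B(y_C-y_A) + x_C(y_A-y_B)|/2
= |(-4.86) + (-61.38) + (-156.6)|/2
= 222.84/2 = 111.42

111.42


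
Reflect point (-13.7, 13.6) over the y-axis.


Reflection over y-axis: (x,y) -> (-x,y)
(-13.7, 13.6) -> (13.7, 13.6)

(13.7, 13.6)


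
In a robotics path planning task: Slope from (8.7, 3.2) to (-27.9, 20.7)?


slope = (y2-y1)/(x2-x1) = (20.7-3.2)/((-27.9)-8.7) = 17.5/(-36.6) = -0.4781

-0.4781


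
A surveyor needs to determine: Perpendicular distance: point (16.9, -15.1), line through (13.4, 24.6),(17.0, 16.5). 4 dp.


|cross product| = 114.57
|line direction| = sqrt(78.57) = 8.864
Distance = 114.57/sqrt(78.57) = 12.9254

12.9254


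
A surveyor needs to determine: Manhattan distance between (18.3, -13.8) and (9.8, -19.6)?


|18.3-9.8| + |(-13.8)-(-19.6)| = 8.5 + 5.8 = 14.3

14.3


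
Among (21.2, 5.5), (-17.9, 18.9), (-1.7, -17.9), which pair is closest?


d(P0,P1) = 41.3324, d(P0,P2) = 32.741, d(P1,P2) = 40.208
Closest: P0 and P2

Closest pair: (21.2, 5.5) and (-1.7, -17.9), distance = 32.741


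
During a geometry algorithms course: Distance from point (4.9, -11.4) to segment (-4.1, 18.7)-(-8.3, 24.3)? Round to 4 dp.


Project P onto AB: t = 0 (clamped to [0,1])
Closest point on segment: (-4.1, 18.7)
Distance: 31.4167

31.4167


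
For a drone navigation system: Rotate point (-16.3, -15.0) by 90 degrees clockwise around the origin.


90° CW: (x,y) -> (y, -x)
(-16.3,-15) -> (-15, 16.3)

(-15, 16.3)


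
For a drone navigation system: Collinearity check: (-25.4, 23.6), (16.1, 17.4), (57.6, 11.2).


Cross product: (16.1-(-25.4))*(11.2-23.6) - (17.4-23.6)*(57.6-(-25.4))
= 0

Yes, collinear


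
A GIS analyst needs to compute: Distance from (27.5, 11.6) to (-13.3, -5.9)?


dx=-40.8, dy=-17.5
d^2 = (-40.8)^2 + (-17.5)^2 = 1970.89
d = sqrt(1970.89) = 44.3947

44.3947


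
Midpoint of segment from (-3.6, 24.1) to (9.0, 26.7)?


M = (((-3.6)+9)/2, (24.1+26.7)/2)
= (2.7, 25.4)

(2.7, 25.4)


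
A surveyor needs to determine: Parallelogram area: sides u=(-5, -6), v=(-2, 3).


|u x v| = |(-5)*3 - (-6)*(-2)|
= |(-15) - 12| = 27

27


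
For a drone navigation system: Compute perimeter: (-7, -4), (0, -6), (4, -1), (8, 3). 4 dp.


Sides: (-7, -4)->(0, -6): sqrt(53) = 7.28011, (0, -6)->(4, -1): sqrt(41) = 6.403124, (4, -1)->(8, 3): sqrt(32) = 5.656854, (8, 3)->(-7, -4): sqrt(274) = 16.552945
Sum = 35.893033
Perimeter = 35.893

35.893


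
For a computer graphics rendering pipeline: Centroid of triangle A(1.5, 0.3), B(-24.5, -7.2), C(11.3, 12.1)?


Centroid = ((x_A+x_B+x_C)/3, (y_A+y_B+y_C)/3)
= ((1.5+(-24.5)+11.3)/3, (0.3+(-7.2)+12.1)/3)
= (-3.9, 1.7333)

(-3.9, 1.7333)


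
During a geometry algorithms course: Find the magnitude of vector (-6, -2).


|u| = sqrt((-6)^2 + (-2)^2) = sqrt(40) = 6.3246

6.3246


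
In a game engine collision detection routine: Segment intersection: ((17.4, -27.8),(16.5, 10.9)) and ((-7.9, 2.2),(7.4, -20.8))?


Cross products: d1=122.9, d2=694.31, d3=952.11, d4=380.7
d1*d2 < 0 and d3*d4 < 0? no

No, they don't intersect


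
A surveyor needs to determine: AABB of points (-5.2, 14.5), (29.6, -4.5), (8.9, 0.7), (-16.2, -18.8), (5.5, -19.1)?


x range: [-16.2, 29.6]
y range: [-19.1, 14.5]
Bounding box: (-16.2,-19.1) to (29.6,14.5)

(-16.2,-19.1) to (29.6,14.5)


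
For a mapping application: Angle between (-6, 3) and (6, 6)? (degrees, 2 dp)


u.v = -18, |u| = sqrt(45) = 6.7082, |v| = sqrt(72) = 8.4853
cos(theta) = u.v/(|u||v|) = -18/sqrt(3240) = -0.316228
theta = acos(-0.316228) = 108.43 degrees

108.43 degrees


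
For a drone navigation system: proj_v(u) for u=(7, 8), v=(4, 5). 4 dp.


u.v = 68, |v| = sqrt(41) = 6.4031
Scalar projection = u.v / |v| = 68 / sqrt(41) = 10.6198

10.6198


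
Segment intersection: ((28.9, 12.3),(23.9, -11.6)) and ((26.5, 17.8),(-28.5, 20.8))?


Cross products: d1=295.3, d2=1624.8, d3=-84.86, d4=-1414.36
d1*d2 < 0 and d3*d4 < 0? no

No, they don't intersect


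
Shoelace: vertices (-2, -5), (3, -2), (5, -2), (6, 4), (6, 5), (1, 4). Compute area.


Shoelace sum: ((-2)*(-2) - 3*(-5)) + (3*(-2) - 5*(-2)) + (5*4 - 6*(-2)) + (6*5 - 6*4) + (6*4 - 1*5) + (1*(-5) - (-2)*4)
= 83
Area = |83|/2 = 41.5

41.5


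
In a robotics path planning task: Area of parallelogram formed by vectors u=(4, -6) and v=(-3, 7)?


|u x v| = |4*7 - (-6)*(-3)|
= |28 - 18| = 10

10


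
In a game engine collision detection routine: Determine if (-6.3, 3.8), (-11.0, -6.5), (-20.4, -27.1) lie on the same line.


Cross product: ((-11)-(-6.3))*((-27.1)-3.8) - ((-6.5)-3.8)*((-20.4)-(-6.3))
= 0

Yes, collinear


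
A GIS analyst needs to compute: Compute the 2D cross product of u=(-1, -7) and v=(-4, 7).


u x v = u_x*v_y - u_y*v_x = (-1)*7 - (-7)*(-4)
= (-7) - 28 = -35

-35


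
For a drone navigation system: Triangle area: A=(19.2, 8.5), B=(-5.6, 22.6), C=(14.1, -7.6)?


Area = |x_A(y_B-y_C) + x_B(y_C-y_A) + x_C(y_A-y_B)|/2
= |579.84 + 90.16 + (-198.81)|/2
= 471.19/2 = 235.595

235.595


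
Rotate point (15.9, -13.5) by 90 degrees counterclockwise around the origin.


90° CCW: (x,y) -> (-y, x)
(15.9,-13.5) -> (13.5, 15.9)

(13.5, 15.9)


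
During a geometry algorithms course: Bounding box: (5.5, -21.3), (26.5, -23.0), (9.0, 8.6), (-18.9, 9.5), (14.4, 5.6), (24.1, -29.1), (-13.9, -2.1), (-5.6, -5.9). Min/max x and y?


x range: [-18.9, 26.5]
y range: [-29.1, 9.5]
Bounding box: (-18.9,-29.1) to (26.5,9.5)

(-18.9,-29.1) to (26.5,9.5)


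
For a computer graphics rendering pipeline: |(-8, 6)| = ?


|u| = sqrt((-8)^2 + 6^2) = sqrt(100) = 10

10


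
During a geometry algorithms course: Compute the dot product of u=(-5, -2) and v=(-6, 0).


u . v = u_x*v_x + u_y*v_y = (-5)*(-6) + (-2)*0
= 30 + 0 = 30

30


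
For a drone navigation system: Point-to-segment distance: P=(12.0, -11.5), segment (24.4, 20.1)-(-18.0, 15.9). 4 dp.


Project P onto AB: t = 0.3627 (clamped to [0,1])
Closest point on segment: (9.0207, 18.5766)
Distance: 30.2238

30.2238


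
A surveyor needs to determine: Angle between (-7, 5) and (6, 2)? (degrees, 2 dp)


u.v = -32, |u| = sqrt(74) = 8.6023, |v| = sqrt(40) = 6.3246
cos(theta) = u.v/(|u||v|) = -32/sqrt(2960) = -0.588172
theta = acos(-0.588172) = 126.03 degrees

126.03 degrees


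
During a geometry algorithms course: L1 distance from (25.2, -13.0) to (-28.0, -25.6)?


|25.2-(-28)| + |(-13)-(-25.6)| = 53.2 + 12.6 = 65.8

65.8


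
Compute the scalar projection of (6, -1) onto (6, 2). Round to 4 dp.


u.v = 34, |v| = sqrt(40) = 6.3246
Scalar projection = u.v / |v| = 34 / sqrt(40) = 5.3759

5.3759


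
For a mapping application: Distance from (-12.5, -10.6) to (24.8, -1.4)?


dx=37.3, dy=9.2
d^2 = 37.3^2 + 9.2^2 = 1475.93
d = sqrt(1475.93) = 38.4178

38.4178


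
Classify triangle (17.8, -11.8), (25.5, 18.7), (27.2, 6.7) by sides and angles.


Side lengths squared: AB^2=989.54, BC^2=146.89, CA^2=430.61
Sorted: [146.89, 430.61, 989.54]
By sides: Scalene, By angles: Obtuse

Scalene, Obtuse


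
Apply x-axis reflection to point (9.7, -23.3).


Reflection over x-axis: (x,y) -> (x,-y)
(9.7, -23.3) -> (9.7, 23.3)

(9.7, 23.3)


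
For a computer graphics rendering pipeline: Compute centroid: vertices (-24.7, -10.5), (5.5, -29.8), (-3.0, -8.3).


Centroid = ((x_A+x_B+x_C)/3, (y_A+y_B+y_C)/3)
= (((-24.7)+5.5+(-3))/3, ((-10.5)+(-29.8)+(-8.3))/3)
= (-7.4, -16.2)

(-7.4, -16.2)


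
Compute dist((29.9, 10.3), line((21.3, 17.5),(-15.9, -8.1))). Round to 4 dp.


|cross product| = 488
|line direction| = sqrt(2039.2) = 45.1575
Distance = 488/sqrt(2039.2) = 10.8066

10.8066


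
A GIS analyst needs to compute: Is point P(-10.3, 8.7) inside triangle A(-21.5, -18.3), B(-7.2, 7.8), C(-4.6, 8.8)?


Cross products: AB x AP = 93.78, BC x BP = 5.44, CA x CP = -152.78
All same sign? no

No, outside


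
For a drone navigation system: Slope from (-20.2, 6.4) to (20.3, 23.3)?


slope = (y2-y1)/(x2-x1) = (23.3-6.4)/(20.3-(-20.2)) = 16.9/40.5 = 0.4173

0.4173


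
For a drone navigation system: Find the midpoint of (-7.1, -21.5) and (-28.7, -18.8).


M = (((-7.1)+(-28.7))/2, ((-21.5)+(-18.8))/2)
= (-17.9, -20.15)

(-17.9, -20.15)


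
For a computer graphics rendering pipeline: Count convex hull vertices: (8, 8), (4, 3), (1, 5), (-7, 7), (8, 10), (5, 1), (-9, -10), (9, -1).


Convex hull vertices (CCW): (-9, -10), (9, -1), (8, 10), (-7, 7)
Count = 4

4


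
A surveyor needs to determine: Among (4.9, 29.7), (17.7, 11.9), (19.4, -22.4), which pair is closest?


d(P0,P1) = 21.9244, d(P0,P2) = 54.0801, d(P1,P2) = 34.3421
Closest: P0 and P1

Closest pair: (4.9, 29.7) and (17.7, 11.9), distance = 21.9244


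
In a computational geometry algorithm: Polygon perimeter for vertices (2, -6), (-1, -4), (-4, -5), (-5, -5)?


Sides: (2, -6)->(-1, -4): sqrt(13) = 3.605551, (-1, -4)->(-4, -5): sqrt(10) = 3.162278, (-4, -5)->(-5, -5): sqrt(1) = 1, (-5, -5)->(2, -6): sqrt(50) = 7.071068
Sum = 14.838897
Perimeter = 14.8389

14.8389


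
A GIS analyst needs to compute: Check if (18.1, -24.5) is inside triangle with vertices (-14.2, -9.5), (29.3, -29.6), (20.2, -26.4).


Cross products: AB x AP = -3.27, BC x BP = -10.57, CA x CP = -29.87
All same sign? yes

Yes, inside


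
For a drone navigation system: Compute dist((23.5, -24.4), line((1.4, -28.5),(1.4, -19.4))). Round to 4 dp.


|cross product| = 201.11
|line direction| = sqrt(82.81) = 9.1
Distance = 201.11/sqrt(82.81) = 22.1

22.1


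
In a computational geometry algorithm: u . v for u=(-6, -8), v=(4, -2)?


u . v = u_x*v_x + u_y*v_y = (-6)*4 + (-8)*(-2)
= (-24) + 16 = -8

-8


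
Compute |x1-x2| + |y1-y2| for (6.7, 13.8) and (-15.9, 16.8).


|6.7-(-15.9)| + |13.8-16.8| = 22.6 + 3 = 25.6

25.6


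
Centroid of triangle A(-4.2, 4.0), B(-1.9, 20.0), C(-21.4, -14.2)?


Centroid = ((x_A+x_B+x_C)/3, (y_A+y_B+y_C)/3)
= (((-4.2)+(-1.9)+(-21.4))/3, (4+20+(-14.2))/3)
= (-9.1667, 3.2667)

(-9.1667, 3.2667)


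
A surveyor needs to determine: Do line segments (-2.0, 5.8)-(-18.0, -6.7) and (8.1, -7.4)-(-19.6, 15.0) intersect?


Cross products: d1=-139.4, d2=565.25, d3=337.45, d4=-367.2
d1*d2 < 0 and d3*d4 < 0? yes

Yes, they intersect


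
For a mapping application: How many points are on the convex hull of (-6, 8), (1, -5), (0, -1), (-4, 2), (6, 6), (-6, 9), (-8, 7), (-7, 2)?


Convex hull vertices (CCW): (-8, 7), (-7, 2), (1, -5), (6, 6), (-6, 9)
Count = 5

5


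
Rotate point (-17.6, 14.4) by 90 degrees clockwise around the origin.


90° CW: (x,y) -> (y, -x)
(-17.6,14.4) -> (14.4, 17.6)

(14.4, 17.6)


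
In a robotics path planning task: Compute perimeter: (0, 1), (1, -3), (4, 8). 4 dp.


Sides: (0, 1)->(1, -3): sqrt(17) = 4.123106, (1, -3)->(4, 8): sqrt(130) = 11.401754, (4, 8)->(0, 1): sqrt(65) = 8.062258
Sum = 23.587118
Perimeter = 23.5871

23.5871


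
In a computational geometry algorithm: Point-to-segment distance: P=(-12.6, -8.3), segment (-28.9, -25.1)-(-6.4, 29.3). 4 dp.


Project P onto AB: t = 0.3695 (clamped to [0,1])
Closest point on segment: (-20.5854, -4.9972)
Distance: 8.6415

8.6415


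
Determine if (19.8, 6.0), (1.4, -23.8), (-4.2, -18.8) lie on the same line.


Cross product: (1.4-19.8)*((-18.8)-6) - ((-23.8)-6)*((-4.2)-19.8)
= -258.88

No, not collinear


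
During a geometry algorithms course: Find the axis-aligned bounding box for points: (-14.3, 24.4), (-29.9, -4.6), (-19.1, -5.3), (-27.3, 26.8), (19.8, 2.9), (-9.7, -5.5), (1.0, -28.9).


x range: [-29.9, 19.8]
y range: [-28.9, 26.8]
Bounding box: (-29.9,-28.9) to (19.8,26.8)

(-29.9,-28.9) to (19.8,26.8)


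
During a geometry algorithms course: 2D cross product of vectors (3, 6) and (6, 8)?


u x v = u_x*v_y - u_y*v_x = 3*8 - 6*6
= 24 - 36 = -12

-12


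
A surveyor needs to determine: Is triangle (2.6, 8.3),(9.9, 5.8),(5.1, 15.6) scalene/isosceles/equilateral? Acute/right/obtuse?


Side lengths squared: AB^2=59.54, BC^2=119.08, CA^2=59.54
Sorted: [59.54, 59.54, 119.08]
By sides: Isosceles, By angles: Right

Isosceles, Right


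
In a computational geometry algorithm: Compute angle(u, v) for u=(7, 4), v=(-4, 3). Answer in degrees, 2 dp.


u.v = -16, |u| = sqrt(65) = 8.0623, |v| = sqrt(25) = 5
cos(theta) = u.v/(|u||v|) = -16/sqrt(1625) = -0.396911
theta = acos(-0.396911) = 113.39 degrees

113.39 degrees


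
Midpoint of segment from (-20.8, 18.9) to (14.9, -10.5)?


M = (((-20.8)+14.9)/2, (18.9+(-10.5))/2)
= (-2.95, 4.2)

(-2.95, 4.2)


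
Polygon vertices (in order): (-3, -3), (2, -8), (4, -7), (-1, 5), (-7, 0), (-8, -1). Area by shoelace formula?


Shoelace sum: ((-3)*(-8) - 2*(-3)) + (2*(-7) - 4*(-8)) + (4*5 - (-1)*(-7)) + ((-1)*0 - (-7)*5) + ((-7)*(-1) - (-8)*0) + ((-8)*(-3) - (-3)*(-1))
= 124
Area = |124|/2 = 62

62


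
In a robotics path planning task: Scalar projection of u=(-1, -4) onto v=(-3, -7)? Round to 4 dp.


u.v = 31, |v| = sqrt(58) = 7.6158
Scalar projection = u.v / |v| = 31 / sqrt(58) = 4.0705

4.0705


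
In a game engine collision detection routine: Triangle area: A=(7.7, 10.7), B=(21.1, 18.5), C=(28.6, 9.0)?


Area = |x_A(y_B-y_C) + x_B(y_C-y_A) + x_C(y_A-y_B)|/2
= |73.15 + (-35.87) + (-223.08)|/2
= 185.8/2 = 92.9

92.9


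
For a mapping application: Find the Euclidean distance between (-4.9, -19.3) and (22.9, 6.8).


dx=27.8, dy=26.1
d^2 = 27.8^2 + 26.1^2 = 1454.05
d = sqrt(1454.05) = 38.132

38.132


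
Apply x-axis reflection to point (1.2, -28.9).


Reflection over x-axis: (x,y) -> (x,-y)
(1.2, -28.9) -> (1.2, 28.9)

(1.2, 28.9)


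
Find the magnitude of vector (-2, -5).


|u| = sqrt((-2)^2 + (-5)^2) = sqrt(29) = 5.3852

5.3852


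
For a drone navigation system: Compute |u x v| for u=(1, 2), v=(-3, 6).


|u x v| = |1*6 - 2*(-3)|
= |6 - (-6)| = 12

12


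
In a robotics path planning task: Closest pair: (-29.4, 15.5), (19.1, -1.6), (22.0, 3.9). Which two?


d(P0,P1) = 51.4263, d(P0,P2) = 52.6927, d(P1,P2) = 6.2177
Closest: P1 and P2

Closest pair: (19.1, -1.6) and (22.0, 3.9), distance = 6.2177


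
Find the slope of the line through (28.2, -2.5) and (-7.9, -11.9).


slope = (y2-y1)/(x2-x1) = ((-11.9)-(-2.5))/((-7.9)-28.2) = (-9.4)/(-36.1) = 0.2604

0.2604


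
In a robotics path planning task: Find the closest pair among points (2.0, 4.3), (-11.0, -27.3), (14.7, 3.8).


d(P0,P1) = 34.1696, d(P0,P2) = 12.7098, d(P1,P2) = 40.3448
Closest: P0 and P2

Closest pair: (2.0, 4.3) and (14.7, 3.8), distance = 12.7098


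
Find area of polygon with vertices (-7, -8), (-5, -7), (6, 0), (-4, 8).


Shoelace sum: ((-7)*(-7) - (-5)*(-8)) + ((-5)*0 - 6*(-7)) + (6*8 - (-4)*0) + ((-4)*(-8) - (-7)*8)
= 187
Area = |187|/2 = 93.5

93.5


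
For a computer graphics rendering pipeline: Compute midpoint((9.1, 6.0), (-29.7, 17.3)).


M = ((9.1+(-29.7))/2, (6+17.3)/2)
= (-10.3, 11.65)

(-10.3, 11.65)


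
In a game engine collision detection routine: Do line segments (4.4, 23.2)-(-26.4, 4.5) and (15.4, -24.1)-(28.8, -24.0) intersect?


Cross products: d1=634.92, d2=387.42, d3=1662.54, d4=1910.04
d1*d2 < 0 and d3*d4 < 0? no

No, they don't intersect


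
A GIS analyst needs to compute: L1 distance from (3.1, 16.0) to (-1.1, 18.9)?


|3.1-(-1.1)| + |16-18.9| = 4.2 + 2.9 = 7.1

7.1


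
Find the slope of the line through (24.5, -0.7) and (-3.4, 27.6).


slope = (y2-y1)/(x2-x1) = (27.6-(-0.7))/((-3.4)-24.5) = 28.3/(-27.9) = -1.0143

-1.0143


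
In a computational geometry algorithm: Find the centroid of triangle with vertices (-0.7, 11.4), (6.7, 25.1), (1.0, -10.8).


Centroid = ((x_A+x_B+x_C)/3, (y_A+y_B+y_C)/3)
= (((-0.7)+6.7+1)/3, (11.4+25.1+(-10.8))/3)
= (2.3333, 8.5667)

(2.3333, 8.5667)


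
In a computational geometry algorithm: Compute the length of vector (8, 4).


|u| = sqrt(8^2 + 4^2) = sqrt(80) = 8.9443

8.9443


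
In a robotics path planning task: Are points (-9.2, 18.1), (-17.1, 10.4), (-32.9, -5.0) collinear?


Cross product: ((-17.1)-(-9.2))*((-5)-18.1) - (10.4-18.1)*((-32.9)-(-9.2))
= 0

Yes, collinear


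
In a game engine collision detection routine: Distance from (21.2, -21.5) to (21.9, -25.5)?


dx=0.7, dy=-4
d^2 = 0.7^2 + (-4)^2 = 16.49
d = sqrt(16.49) = 4.0608

4.0608


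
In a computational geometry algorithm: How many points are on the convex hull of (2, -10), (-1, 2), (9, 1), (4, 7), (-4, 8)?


Convex hull vertices (CCW): (-4, 8), (2, -10), (9, 1), (4, 7)
Count = 4

4


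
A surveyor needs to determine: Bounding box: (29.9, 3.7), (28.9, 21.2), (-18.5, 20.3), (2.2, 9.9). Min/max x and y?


x range: [-18.5, 29.9]
y range: [3.7, 21.2]
Bounding box: (-18.5,3.7) to (29.9,21.2)

(-18.5,3.7) to (29.9,21.2)


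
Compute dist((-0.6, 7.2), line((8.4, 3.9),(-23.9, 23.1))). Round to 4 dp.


|cross product| = 66.21
|line direction| = sqrt(1411.93) = 37.5757
Distance = 66.21/sqrt(1411.93) = 1.762

1.762


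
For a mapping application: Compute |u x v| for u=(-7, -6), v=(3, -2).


|u x v| = |(-7)*(-2) - (-6)*3|
= |14 - (-18)| = 32

32


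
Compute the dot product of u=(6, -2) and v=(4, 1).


u . v = u_x*v_x + u_y*v_y = 6*4 + (-2)*1
= 24 + (-2) = 22

22


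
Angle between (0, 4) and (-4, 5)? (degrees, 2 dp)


u.v = 20, |u| = sqrt(16) = 4, |v| = sqrt(41) = 6.4031
cos(theta) = u.v/(|u||v|) = 20/sqrt(656) = 0.780869
theta = acos(0.780869) = 38.66 degrees

38.66 degrees


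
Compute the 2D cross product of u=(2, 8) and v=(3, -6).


u x v = u_x*v_y - u_y*v_x = 2*(-6) - 8*3
= (-12) - 24 = -36

-36


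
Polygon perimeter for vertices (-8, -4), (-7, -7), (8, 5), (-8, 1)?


Sides: (-8, -4)->(-7, -7): sqrt(10) = 3.162278, (-7, -7)->(8, 5): sqrt(369) = 19.209373, (8, 5)->(-8, 1): sqrt(272) = 16.492423, (-8, 1)->(-8, -4): sqrt(25) = 5
Sum = 43.864074
Perimeter = 43.8641

43.8641


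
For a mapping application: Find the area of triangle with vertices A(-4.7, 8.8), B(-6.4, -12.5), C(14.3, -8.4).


Area = |x_A(y_B-y_C) + x_B(y_C-y_A) + x_C(y_A-y_B)|/2
= |19.27 + 110.08 + 304.59|/2
= 433.94/2 = 216.97

216.97


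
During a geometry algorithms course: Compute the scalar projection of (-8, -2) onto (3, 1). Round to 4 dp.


u.v = -26, |v| = sqrt(10) = 3.1623
Scalar projection = u.v / |v| = -26 / sqrt(10) = -8.2219

-8.2219


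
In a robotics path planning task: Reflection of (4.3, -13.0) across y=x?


Reflection over y=x: (x,y) -> (y,x)
(4.3, -13) -> (-13, 4.3)

(-13, 4.3)


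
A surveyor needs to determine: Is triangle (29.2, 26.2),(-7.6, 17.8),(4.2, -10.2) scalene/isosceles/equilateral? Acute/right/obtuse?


Side lengths squared: AB^2=1424.8, BC^2=923.24, CA^2=1949.96
Sorted: [923.24, 1424.8, 1949.96]
By sides: Scalene, By angles: Acute

Scalene, Acute


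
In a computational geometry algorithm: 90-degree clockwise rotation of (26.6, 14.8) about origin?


90° CW: (x,y) -> (y, -x)
(26.6,14.8) -> (14.8, -26.6)

(14.8, -26.6)


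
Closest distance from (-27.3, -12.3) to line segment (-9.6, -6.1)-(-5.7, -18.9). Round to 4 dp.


Project P onto AB: t = 0.0577 (clamped to [0,1])
Closest point on segment: (-9.375, -6.8385)
Distance: 18.7386

18.7386


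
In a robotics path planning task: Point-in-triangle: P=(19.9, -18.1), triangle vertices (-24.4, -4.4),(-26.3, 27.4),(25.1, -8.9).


Cross products: AB x AP = -1382.71, BC x BP = -661.64, CA x CP = 478.8
All same sign? no

No, outside


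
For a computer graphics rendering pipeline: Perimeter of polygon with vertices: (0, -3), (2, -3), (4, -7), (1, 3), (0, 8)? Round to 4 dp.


Sides: (0, -3)->(2, -3): sqrt(4) = 2, (2, -3)->(4, -7): sqrt(20) = 4.472136, (4, -7)->(1, 3): sqrt(109) = 10.440307, (1, 3)->(0, 8): sqrt(26) = 5.09902, (0, 8)->(0, -3): sqrt(121) = 11
Sum = 33.011463
Perimeter = 33.0115

33.0115


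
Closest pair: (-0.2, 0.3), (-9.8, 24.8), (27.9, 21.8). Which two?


d(P0,P1) = 26.3137, d(P0,P2) = 35.3816, d(P1,P2) = 37.8192
Closest: P0 and P1

Closest pair: (-0.2, 0.3) and (-9.8, 24.8), distance = 26.3137


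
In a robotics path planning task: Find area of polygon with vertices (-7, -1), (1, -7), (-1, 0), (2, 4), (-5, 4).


Shoelace sum: ((-7)*(-7) - 1*(-1)) + (1*0 - (-1)*(-7)) + ((-1)*4 - 2*0) + (2*4 - (-5)*4) + ((-5)*(-1) - (-7)*4)
= 100
Area = |100|/2 = 50

50


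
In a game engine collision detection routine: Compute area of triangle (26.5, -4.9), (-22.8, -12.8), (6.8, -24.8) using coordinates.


Area = |x_A(y_B-y_C) + x_B(y_C-y_A) + x_C(y_A-y_B)|/2
= |318 + 453.72 + 53.72|/2
= 825.44/2 = 412.72

412.72


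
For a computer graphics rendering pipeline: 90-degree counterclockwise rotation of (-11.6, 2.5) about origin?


90° CCW: (x,y) -> (-y, x)
(-11.6,2.5) -> (-2.5, -11.6)

(-2.5, -11.6)


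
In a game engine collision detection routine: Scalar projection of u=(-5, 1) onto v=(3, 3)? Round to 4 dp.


u.v = -12, |v| = sqrt(18) = 4.2426
Scalar projection = u.v / |v| = -12 / sqrt(18) = -2.8284

-2.8284


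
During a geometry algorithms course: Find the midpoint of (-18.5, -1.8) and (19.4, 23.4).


M = (((-18.5)+19.4)/2, ((-1.8)+23.4)/2)
= (0.45, 10.8)

(0.45, 10.8)


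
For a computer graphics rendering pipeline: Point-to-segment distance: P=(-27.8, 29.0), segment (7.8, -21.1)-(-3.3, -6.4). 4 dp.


Project P onto AB: t = 1 (clamped to [0,1])
Closest point on segment: (-3.3, -6.4)
Distance: 43.0512

43.0512


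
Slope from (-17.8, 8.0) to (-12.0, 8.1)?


slope = (y2-y1)/(x2-x1) = (8.1-8)/((-12)-(-17.8)) = 0.1/5.8 = 0.0172

0.0172


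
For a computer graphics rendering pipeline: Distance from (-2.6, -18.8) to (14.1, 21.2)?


dx=16.7, dy=40
d^2 = 16.7^2 + 40^2 = 1878.89
d = sqrt(1878.89) = 43.3462

43.3462


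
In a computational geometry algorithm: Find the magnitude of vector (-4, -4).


|u| = sqrt((-4)^2 + (-4)^2) = sqrt(32) = 5.6569

5.6569


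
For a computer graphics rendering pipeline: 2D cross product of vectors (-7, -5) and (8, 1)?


u x v = u_x*v_y - u_y*v_x = (-7)*1 - (-5)*8
= (-7) - (-40) = 33

33


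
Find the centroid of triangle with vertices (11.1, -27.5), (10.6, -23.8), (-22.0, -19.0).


Centroid = ((x_A+x_B+x_C)/3, (y_A+y_B+y_C)/3)
= ((11.1+10.6+(-22))/3, ((-27.5)+(-23.8)+(-19))/3)
= (-0.1, -23.4333)

(-0.1, -23.4333)


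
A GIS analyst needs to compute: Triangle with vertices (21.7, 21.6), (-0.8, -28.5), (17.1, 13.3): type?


Side lengths squared: AB^2=3016.26, BC^2=2067.65, CA^2=90.05
Sorted: [90.05, 2067.65, 3016.26]
By sides: Scalene, By angles: Obtuse

Scalene, Obtuse
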